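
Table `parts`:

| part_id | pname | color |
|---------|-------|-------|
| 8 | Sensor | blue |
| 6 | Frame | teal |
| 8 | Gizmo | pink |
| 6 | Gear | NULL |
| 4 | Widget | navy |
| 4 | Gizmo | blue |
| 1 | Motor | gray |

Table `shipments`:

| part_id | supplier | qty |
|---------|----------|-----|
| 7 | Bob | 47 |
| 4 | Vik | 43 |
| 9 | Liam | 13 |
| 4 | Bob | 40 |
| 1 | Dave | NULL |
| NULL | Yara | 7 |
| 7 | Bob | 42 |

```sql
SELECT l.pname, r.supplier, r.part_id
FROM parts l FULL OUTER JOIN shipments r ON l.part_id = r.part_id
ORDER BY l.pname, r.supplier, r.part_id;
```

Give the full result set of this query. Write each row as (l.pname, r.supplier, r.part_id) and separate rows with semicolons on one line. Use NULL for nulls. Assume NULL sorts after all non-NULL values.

(Frame, NULL, NULL); (Gear, NULL, NULL); (Gizmo, Bob, 4); (Gizmo, Vik, 4); (Gizmo, NULL, NULL); (Motor, Dave, 1); (Sensor, NULL, NULL); (Widget, Bob, 4); (Widget, Vik, 4); (NULL, Bob, 7); (NULL, Bob, 7); (NULL, Liam, 9); (NULL, Yara, NULL)

FULL OUTER JOIN keeps every row from both sides; unmatched rows get NULL for the other side's columns.
Matching on l.part_id = r.part_id. A NULL in a compared column never satisfies the condition.
Matched pairs: 5; unmatched l rows kept: 4; unmatched r rows kept: 4.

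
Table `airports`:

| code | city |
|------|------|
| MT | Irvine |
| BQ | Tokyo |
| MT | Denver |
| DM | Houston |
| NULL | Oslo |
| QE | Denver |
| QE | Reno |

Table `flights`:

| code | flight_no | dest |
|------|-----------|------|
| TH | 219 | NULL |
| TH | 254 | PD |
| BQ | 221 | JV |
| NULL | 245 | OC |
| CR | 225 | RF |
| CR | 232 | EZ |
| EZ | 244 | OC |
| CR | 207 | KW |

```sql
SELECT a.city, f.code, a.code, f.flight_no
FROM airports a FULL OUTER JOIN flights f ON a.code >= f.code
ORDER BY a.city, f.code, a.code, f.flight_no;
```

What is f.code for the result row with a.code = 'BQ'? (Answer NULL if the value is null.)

BQ

FULL OUTER JOIN keeps every row from both sides; unmatched rows get NULL for the other side's columns.
Matching on a.code >= f.code. A NULL in a compared column never satisfies the condition.
- a[0] code=MT → 5 match(es) in f → 5 row(s).
- a[1] code=BQ → 1 match(es) in f → 1 row(s).
- a[2] code=MT → 5 match(es) in f → 5 row(s).
- a[3] code=DM → 4 match(es) in f → 4 row(s).
- a[4] code=NULL → no match; kept with NULLs on the f side.
- a[5] code=QE → 5 match(es) in f → 5 row(s).
- a[6] code=QE → 5 match(es) in f → 5 row(s).
- plus 3 unmatched f row(s), each kept with NULL a columns.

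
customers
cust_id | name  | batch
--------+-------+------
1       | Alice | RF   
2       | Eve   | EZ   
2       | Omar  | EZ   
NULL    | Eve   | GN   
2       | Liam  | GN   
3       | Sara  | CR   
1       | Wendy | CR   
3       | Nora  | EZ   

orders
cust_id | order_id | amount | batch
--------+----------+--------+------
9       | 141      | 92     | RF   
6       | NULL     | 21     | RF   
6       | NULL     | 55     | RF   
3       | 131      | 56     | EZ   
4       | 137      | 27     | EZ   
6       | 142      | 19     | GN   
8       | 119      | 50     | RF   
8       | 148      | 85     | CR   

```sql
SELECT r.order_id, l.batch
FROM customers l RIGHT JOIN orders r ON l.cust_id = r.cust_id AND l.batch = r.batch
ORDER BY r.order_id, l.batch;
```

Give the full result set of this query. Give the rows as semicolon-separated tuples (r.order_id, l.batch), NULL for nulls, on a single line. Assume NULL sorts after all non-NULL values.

(119, NULL); (131, EZ); (137, NULL); (141, NULL); (142, NULL); (148, NULL); (NULL, NULL); (NULL, NULL)

RIGHT JOIN keeps every row from `orders`; unmatched rows get NULL for `customers`'s columns.
Matching on l.cust_id = r.cust_id AND l.batch = r.batch. A NULL in a compared column never satisfies the condition.
Matched pairs: 1; unmatched r rows kept: 7.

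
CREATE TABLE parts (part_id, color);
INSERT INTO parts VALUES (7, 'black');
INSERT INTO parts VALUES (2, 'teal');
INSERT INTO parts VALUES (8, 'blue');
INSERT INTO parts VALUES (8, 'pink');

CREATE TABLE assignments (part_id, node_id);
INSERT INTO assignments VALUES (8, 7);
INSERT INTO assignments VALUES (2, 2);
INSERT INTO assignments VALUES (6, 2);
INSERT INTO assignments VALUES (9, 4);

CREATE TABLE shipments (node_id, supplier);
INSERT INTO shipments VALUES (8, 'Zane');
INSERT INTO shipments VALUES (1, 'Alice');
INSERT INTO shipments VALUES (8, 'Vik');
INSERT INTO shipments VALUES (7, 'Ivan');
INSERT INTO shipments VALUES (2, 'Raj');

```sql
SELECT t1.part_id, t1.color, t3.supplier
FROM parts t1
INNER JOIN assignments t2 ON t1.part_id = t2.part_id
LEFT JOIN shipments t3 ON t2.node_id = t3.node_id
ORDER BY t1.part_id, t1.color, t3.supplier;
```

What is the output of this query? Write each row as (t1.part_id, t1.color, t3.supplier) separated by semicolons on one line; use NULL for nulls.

Joins associate left-to-right: parts INNER JOIN assignments on part_id gives 3 intermediate row(s).
Then LEFT JOIN `shipments t3` on node_id: each of those 3 rows is kept; rows whose t2.node_id has no match in t3 get NULL for t3's columns.

(2, teal, Raj); (8, blue, Ivan); (8, pink, Ivan)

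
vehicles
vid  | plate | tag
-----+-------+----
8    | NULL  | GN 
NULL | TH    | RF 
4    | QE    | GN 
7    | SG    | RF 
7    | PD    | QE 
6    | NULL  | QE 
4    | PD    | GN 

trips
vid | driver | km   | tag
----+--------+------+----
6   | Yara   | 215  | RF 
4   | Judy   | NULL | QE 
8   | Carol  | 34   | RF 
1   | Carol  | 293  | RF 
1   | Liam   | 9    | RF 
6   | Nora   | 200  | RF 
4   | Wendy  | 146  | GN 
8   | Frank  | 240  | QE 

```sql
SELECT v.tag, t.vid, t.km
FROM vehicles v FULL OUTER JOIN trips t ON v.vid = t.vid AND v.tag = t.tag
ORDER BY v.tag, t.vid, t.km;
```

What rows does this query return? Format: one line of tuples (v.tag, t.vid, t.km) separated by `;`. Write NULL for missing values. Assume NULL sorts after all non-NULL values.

FULL OUTER JOIN keeps every row from both sides; unmatched rows get NULL for the other side's columns.
Matching on v.vid = t.vid AND v.tag = t.tag. A NULL in a compared column never satisfies the condition.
Matched pairs: 2; unmatched v rows kept: 5; unmatched t rows kept: 7.

(GN, 4, 146); (GN, 4, 146); (GN, NULL, NULL); (QE, NULL, NULL); (QE, NULL, NULL); (RF, NULL, NULL); (RF, NULL, NULL); (NULL, 1, 9); (NULL, 1, 293); (NULL, 4, NULL); (NULL, 6, 200); (NULL, 6, 215); (NULL, 8, 34); (NULL, 8, 240)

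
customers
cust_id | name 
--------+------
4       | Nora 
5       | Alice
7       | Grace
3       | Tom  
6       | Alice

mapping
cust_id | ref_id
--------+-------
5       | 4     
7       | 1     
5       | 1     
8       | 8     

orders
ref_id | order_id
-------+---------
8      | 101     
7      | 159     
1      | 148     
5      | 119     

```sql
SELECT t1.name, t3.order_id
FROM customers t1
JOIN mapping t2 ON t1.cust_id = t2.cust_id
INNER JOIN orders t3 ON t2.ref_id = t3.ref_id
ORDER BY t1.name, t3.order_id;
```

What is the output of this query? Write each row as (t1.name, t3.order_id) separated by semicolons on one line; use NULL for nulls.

(Alice, 148); (Grace, 148)

Joins associate left-to-right: customers INNER JOIN mapping on cust_id gives 3 intermediate row(s).
Then INNER JOIN `orders t3` on ref_id: keep only rows whose t2.ref_id appears in t3.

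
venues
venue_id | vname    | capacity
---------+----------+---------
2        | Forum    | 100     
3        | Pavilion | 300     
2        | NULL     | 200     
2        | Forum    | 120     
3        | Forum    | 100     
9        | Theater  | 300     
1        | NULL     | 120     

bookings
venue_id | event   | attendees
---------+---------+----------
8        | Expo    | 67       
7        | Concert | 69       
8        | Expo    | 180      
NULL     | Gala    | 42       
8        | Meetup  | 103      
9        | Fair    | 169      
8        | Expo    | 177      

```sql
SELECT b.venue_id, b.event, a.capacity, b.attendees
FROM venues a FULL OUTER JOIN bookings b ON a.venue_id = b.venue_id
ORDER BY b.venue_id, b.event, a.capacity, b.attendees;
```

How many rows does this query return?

13

FULL OUTER JOIN keeps every row from both sides; unmatched rows get NULL for the other side's columns.
Matching on a.venue_id = b.venue_id. A NULL in a compared column never satisfies the condition.
Matched pairs: 1; unmatched a rows kept: 6; unmatched b rows kept: 6.
Total: 1 matched + 12 padded = 13 rows.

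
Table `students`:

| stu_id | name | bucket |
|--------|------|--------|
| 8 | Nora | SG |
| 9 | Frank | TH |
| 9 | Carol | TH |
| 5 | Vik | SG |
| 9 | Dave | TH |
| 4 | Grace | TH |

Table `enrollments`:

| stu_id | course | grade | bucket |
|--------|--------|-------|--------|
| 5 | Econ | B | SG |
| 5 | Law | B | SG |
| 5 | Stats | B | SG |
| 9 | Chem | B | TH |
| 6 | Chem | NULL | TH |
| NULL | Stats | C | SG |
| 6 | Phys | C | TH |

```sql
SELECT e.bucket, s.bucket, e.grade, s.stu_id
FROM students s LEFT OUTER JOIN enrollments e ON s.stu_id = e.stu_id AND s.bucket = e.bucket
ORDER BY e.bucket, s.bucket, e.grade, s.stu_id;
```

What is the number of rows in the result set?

8

LEFT JOIN keeps every row from `students`; unmatched rows get NULL for `enrollments`'s columns.
Matching on s.stu_id = e.stu_id AND s.bucket = e.bucket. A NULL in a compared column never satisfies the condition.
Matched pairs: 6; unmatched s rows kept: 2.
Total: 6 matched + 2 padded = 8 rows.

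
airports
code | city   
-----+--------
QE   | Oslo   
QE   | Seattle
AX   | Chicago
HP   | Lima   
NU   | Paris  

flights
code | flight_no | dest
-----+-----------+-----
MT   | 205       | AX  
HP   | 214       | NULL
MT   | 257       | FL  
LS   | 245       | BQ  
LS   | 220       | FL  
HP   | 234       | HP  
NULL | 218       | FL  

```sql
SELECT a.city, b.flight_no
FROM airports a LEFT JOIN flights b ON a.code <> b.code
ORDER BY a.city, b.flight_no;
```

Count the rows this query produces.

28

LEFT JOIN keeps every row from `airports`; unmatched rows get NULL for `flights`'s columns.
Matching on a.code <> b.code. A NULL in a compared column never satisfies the condition.
Matched pairs: 28; unmatched a rows kept: 0.
Total: 28 rows.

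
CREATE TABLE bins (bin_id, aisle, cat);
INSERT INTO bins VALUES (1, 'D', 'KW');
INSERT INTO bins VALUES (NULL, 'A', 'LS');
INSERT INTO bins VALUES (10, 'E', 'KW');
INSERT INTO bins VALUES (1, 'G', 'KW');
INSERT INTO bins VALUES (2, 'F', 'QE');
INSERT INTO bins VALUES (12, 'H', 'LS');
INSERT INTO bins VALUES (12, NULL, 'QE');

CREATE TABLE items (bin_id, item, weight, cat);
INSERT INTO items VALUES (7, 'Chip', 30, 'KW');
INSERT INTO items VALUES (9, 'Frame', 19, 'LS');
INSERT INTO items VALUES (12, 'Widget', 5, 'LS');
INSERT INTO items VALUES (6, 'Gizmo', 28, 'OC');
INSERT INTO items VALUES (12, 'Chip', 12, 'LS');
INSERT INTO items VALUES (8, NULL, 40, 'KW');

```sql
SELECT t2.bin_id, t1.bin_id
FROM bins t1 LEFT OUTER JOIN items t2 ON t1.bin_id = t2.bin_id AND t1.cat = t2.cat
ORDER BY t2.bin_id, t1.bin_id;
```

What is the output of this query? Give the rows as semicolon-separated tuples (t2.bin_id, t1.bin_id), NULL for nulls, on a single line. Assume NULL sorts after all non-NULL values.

LEFT JOIN keeps every row from `bins`; unmatched rows get NULL for `items`'s columns.
Matching on t1.bin_id = t2.bin_id AND t1.cat = t2.cat. A NULL in a compared column never satisfies the condition.
Matched pairs: 2; unmatched t1 rows kept: 6.

(12, 12); (12, 12); (NULL, 1); (NULL, 1); (NULL, 2); (NULL, 10); (NULL, 12); (NULL, NULL)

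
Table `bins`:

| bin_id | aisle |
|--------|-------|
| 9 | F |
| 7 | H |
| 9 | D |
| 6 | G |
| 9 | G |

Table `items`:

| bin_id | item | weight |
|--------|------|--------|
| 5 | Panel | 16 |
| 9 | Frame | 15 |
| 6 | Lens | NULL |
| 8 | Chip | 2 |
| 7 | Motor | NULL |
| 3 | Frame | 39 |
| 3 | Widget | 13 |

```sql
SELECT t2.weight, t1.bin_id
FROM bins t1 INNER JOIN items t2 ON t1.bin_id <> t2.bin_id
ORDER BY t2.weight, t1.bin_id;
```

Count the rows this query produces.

INNER JOIN keeps only pairs where the ON condition holds.
Matching on t1.bin_id <> t2.bin_id.
- t1[0] bin_id=9 → 6 match(es) in t2 → 6 row(s).
- t1[1] bin_id=7 → 6 match(es) in t2 → 6 row(s).
- t1[2] bin_id=9 → 6 match(es) in t2 → 6 row(s).
- t1[3] bin_id=6 → 6 match(es) in t2 → 6 row(s).
- t1[4] bin_id=9 → 6 match(es) in t2 → 6 row(s).
Total: 30 rows.

30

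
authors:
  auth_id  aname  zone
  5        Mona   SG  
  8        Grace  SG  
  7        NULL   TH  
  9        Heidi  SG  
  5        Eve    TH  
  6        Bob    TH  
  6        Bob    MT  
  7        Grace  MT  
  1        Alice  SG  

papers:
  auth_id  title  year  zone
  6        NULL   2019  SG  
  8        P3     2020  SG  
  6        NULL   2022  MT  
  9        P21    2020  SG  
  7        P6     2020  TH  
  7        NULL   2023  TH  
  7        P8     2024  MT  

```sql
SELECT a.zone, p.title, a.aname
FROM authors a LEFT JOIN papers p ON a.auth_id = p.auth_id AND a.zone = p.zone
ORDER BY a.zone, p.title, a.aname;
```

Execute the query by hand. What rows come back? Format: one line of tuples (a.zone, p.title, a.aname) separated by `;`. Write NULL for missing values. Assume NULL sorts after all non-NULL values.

LEFT JOIN keeps every row from `authors`; unmatched rows get NULL for `papers`'s columns.
Matching on a.auth_id = p.auth_id AND a.zone = p.zone.
- a[0] auth_id=5, zone=SG → no match; kept with NULLs on the p side.
- a[1] auth_id=8, zone=SG → 1 match(es) in p → 1 row(s).
- a[2] auth_id=7, zone=TH → 2 match(es) in p → 2 row(s).
- a[3] auth_id=9, zone=SG → 1 match(es) in p → 1 row(s).
- a[4] auth_id=5, zone=TH → no match; kept with NULLs on the p side.
- a[5] auth_id=6, zone=TH → no match; kept with NULLs on the p side.
- a[6] auth_id=6, zone=MT → 1 match(es) in p → 1 row(s).
- a[7] auth_id=7, zone=MT → 1 match(es) in p → 1 row(s).
- a[8] auth_id=1, zone=SG → no match; kept with NULLs on the p side.
After projecting and ordering:
a.zone | p.title | a.aname
MT | P8 | Grace
MT | NULL | Bob
SG | P21 | Heidi
SG | P3 | Grace
SG | NULL | Alice
SG | NULL | Mona
TH | P6 | NULL
TH | NULL | Bob
TH | NULL | Eve
TH | NULL | NULL

(MT, P8, Grace); (MT, NULL, Bob); (SG, P21, Heidi); (SG, P3, Grace); (SG, NULL, Alice); (SG, NULL, Mona); (TH, P6, NULL); (TH, NULL, Bob); (TH, NULL, Eve); (TH, NULL, NULL)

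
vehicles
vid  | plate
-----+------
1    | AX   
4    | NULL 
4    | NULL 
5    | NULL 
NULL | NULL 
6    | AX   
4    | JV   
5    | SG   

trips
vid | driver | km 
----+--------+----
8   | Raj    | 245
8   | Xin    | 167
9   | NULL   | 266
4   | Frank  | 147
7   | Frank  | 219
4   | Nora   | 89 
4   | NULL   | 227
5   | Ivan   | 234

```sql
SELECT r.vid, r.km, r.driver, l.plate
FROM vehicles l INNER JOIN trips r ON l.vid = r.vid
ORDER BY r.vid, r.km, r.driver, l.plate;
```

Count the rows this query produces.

INNER JOIN keeps only pairs where the ON condition holds.
Matching on l.vid = r.vid. A NULL in a compared column never satisfies the condition.
- l (vid=1) has no partner → excluded.
- l (vid=4) pairs with 3 row(s) of r.
- l (vid=4) pairs with 3 row(s) of r.
- l (vid=5) pairs with 1 row(s) of r.
- l (vid=NULL) has no partner → excluded.
- l (vid=6) has no partner → excluded.
- l (vid=4) pairs with 3 row(s) of r.
- l (vid=5) pairs with 1 row(s) of r.
Total: 11 rows.

11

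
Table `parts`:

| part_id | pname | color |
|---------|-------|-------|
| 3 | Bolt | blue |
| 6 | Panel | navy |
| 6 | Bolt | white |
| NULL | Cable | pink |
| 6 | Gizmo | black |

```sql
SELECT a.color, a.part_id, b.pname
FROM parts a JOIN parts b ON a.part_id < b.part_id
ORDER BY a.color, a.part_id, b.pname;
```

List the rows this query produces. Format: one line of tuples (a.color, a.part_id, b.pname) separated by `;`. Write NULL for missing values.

INNER JOIN keeps only pairs where the ON condition holds.
Matching on a.part_id < b.part_id. A NULL in a compared column never satisfies the condition.
- a[0] part_id=3 → 3 match(es) in b → 3 row(s).
- a[1] part_id=6 → no match; dropped.
- a[2] part_id=6 → no match; dropped.
- a[3] part_id=NULL → no match; dropped.
- a[4] part_id=6 → no match; dropped.
After projecting and ordering:
a.color | a.part_id | b.pname
blue | 3 | Bolt
blue | 3 | Gizmo
blue | 3 | Panel

(blue, 3, Bolt); (blue, 3, Gizmo); (blue, 3, Panel)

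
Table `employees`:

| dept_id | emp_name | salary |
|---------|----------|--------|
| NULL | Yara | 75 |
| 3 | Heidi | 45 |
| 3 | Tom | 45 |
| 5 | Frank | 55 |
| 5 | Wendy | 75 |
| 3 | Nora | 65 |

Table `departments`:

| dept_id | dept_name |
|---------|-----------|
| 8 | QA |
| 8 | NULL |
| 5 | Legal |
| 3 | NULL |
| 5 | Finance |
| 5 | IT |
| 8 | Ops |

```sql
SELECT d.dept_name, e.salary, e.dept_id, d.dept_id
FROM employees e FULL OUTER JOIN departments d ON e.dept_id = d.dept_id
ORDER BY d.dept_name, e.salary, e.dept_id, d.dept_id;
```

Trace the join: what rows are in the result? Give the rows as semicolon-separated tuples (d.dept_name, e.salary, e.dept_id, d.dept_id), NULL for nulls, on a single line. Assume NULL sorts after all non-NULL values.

(Finance, 55, 5, 5); (Finance, 75, 5, 5); (IT, 55, 5, 5); (IT, 75, 5, 5); (Legal, 55, 5, 5); (Legal, 75, 5, 5); (Ops, NULL, NULL, 8); (QA, NULL, NULL, 8); (NULL, 45, 3, 3); (NULL, 45, 3, 3); (NULL, 65, 3, 3); (NULL, 75, NULL, NULL); (NULL, NULL, NULL, 8)

FULL OUTER JOIN keeps every row from both sides; unmatched rows get NULL for the other side's columns.
Matching on e.dept_id = d.dept_id. A NULL in a compared column never satisfies the condition.
- dept_id=NULL: no d row matches, row kept with d columns NULL.
- dept_id=3: 1 matching d row(s), so 1 row(s) emitted.
- dept_id=3: 1 matching d row(s), so 1 row(s) emitted.
- dept_id=5: 3 matching d row(s), so 3 row(s) emitted.
- dept_id=5: 3 matching d row(s), so 3 row(s) emitted.
- dept_id=3: 1 matching d row(s), so 1 row(s) emitted.
- 3 d row(s) had no e match → kept, e columns NULL.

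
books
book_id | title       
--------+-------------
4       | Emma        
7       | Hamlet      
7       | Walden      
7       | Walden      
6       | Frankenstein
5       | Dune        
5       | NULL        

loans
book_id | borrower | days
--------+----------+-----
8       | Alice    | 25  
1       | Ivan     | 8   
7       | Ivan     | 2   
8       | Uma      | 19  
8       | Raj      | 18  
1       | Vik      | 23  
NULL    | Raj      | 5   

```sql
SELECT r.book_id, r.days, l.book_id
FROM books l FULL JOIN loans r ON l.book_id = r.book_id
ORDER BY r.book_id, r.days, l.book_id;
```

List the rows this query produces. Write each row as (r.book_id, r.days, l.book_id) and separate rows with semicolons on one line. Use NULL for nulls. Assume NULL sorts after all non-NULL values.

(1, 8, NULL); (1, 23, NULL); (7, 2, 7); (7, 2, 7); (7, 2, 7); (8, 18, NULL); (8, 19, NULL); (8, 25, NULL); (NULL, 5, NULL); (NULL, NULL, 4); (NULL, NULL, 5); (NULL, NULL, 5); (NULL, NULL, 6)

FULL OUTER JOIN keeps every row from both sides; unmatched rows get NULL for the other side's columns.
Matching on l.book_id = r.book_id. A NULL in a compared column never satisfies the condition.
- l row (book_id=4): no match → kept, r columns NULL.
- l row (book_id=7): matches 1 r row(s) → 1 output row(s).
- l row (book_id=7): matches 1 r row(s) → 1 output row(s).
- l row (book_id=7): matches 1 r row(s) → 1 output row(s).
- l row (book_id=6): no match → kept, r columns NULL.
- l row (book_id=5): no match → kept, r columns NULL.
- l row (book_id=5): no match → kept, r columns NULL.
- plus 6 unmatched r row(s), each kept with NULL l columns.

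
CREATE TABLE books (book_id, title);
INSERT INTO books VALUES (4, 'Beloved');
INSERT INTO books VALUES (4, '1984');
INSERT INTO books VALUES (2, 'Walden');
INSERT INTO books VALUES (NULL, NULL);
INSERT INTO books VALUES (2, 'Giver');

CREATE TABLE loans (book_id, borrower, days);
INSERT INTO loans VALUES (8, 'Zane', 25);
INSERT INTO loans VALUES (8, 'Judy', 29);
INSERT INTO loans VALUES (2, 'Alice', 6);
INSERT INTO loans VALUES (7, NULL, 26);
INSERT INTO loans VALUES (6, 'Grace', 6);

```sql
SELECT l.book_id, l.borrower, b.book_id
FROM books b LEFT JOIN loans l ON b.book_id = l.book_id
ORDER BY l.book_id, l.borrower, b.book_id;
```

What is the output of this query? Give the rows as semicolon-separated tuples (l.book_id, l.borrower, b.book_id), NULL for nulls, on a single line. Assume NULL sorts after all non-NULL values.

(2, Alice, 2); (2, Alice, 2); (NULL, NULL, 4); (NULL, NULL, 4); (NULL, NULL, NULL)

LEFT JOIN keeps every row from `books`; unmatched rows get NULL for `loans`'s columns.
Matching on b.book_id = l.book_id. A NULL in a compared column never satisfies the condition.
- book_id=4: no l row matches, row kept with l columns NULL.
- book_id=4: no l row matches, row kept with l columns NULL.
- book_id=2: 1 matching l row(s), so 1 row(s) emitted.
- book_id=NULL: no l row matches, row kept with l columns NULL.
- book_id=2: 1 matching l row(s), so 1 row(s) emitted.
After projecting and ordering:
l.book_id | l.borrower | b.book_id
2 | Alice | 2
2 | Alice | 2
NULL | NULL | 4
NULL | NULL | 4
NULL | NULL | NULL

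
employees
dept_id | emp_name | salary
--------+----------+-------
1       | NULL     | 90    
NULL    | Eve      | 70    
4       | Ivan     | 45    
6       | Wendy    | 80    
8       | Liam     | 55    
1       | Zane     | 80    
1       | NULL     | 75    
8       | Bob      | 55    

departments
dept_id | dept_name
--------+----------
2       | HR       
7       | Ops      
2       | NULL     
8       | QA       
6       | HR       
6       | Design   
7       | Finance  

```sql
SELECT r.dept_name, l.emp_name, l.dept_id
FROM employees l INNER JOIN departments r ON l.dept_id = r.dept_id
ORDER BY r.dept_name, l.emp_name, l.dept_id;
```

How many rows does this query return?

INNER JOIN keeps only pairs where the ON condition holds.
Matching on l.dept_id = r.dept_id. A NULL in a compared column never satisfies the condition.
- l row (dept_id=1): no match → dropped.
- l row (dept_id=NULL): no match → dropped.
- l row (dept_id=4): no match → dropped.
- l row (dept_id=6): matches 2 r row(s) → 2 output row(s).
- l row (dept_id=8): matches 1 r row(s) → 1 output row(s).
- l row (dept_id=1): no match → dropped.
- l row (dept_id=1): no match → dropped.
- l row (dept_id=8): matches 1 r row(s) → 1 output row(s).
Total: 4 rows.

4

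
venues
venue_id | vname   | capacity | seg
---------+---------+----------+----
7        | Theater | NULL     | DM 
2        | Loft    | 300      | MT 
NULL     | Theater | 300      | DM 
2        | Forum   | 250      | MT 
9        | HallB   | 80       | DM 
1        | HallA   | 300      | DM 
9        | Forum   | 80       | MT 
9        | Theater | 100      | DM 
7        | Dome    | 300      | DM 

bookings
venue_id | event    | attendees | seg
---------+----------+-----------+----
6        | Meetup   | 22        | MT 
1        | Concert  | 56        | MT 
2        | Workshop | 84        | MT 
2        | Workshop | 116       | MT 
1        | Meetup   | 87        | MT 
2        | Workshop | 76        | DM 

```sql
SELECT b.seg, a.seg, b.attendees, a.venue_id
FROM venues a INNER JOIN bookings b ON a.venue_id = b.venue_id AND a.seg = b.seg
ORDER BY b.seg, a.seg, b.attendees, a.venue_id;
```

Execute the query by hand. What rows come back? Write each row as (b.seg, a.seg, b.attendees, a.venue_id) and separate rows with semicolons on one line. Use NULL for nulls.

(MT, MT, 84, 2); (MT, MT, 84, 2); (MT, MT, 116, 2); (MT, MT, 116, 2)

INNER JOIN keeps only pairs where the ON condition holds.
Matching on a.venue_id = b.venue_id AND a.seg = b.seg. A NULL in a compared column never satisfies the condition.
- a[0] venue_id=7, seg=DM → no match; dropped.
- a[1] venue_id=2, seg=MT → 2 match(es) in b → 2 row(s).
- a[2] venue_id=NULL, seg=DM → no match; dropped.
- a[3] venue_id=2, seg=MT → 2 match(es) in b → 2 row(s).
- a[4] venue_id=9, seg=DM → no match; dropped.
- a[5] venue_id=1, seg=DM → no match; dropped.
- a[6] venue_id=9, seg=MT → no match; dropped.
- a[7] venue_id=9, seg=DM → no match; dropped.
- a[8] venue_id=7, seg=DM → no match; dropped.
After projecting and ordering:
b.seg | a.seg | b.attendees | a.venue_id
MT | MT | 84 | 2
MT | MT | 84 | 2
MT | MT | 116 | 2
MT | MT | 116 | 2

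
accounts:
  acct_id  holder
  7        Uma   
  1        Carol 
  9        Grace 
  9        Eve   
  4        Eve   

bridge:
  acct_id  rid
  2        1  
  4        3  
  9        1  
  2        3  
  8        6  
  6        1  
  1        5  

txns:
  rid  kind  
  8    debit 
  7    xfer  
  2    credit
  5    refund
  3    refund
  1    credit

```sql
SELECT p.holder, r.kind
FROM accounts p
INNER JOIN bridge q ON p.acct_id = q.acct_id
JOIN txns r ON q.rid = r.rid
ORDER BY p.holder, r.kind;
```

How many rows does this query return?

4

Step 1 — p INNER JOIN q on acct_id → 4 row(s).
Then INNER JOIN `txns r` on rid: keep only rows whose q.rid appears in r.
Result: 4 row(s).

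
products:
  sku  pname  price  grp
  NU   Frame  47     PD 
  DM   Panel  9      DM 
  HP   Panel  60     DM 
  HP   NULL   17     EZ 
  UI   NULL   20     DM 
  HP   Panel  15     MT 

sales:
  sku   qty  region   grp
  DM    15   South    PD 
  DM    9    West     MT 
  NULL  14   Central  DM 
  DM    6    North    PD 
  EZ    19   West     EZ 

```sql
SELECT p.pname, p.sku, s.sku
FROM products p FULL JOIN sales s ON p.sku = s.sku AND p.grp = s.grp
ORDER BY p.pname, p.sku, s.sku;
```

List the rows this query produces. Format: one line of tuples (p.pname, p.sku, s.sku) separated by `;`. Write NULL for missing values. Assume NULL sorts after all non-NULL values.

FULL OUTER JOIN keeps every row from both sides; unmatched rows get NULL for the other side's columns.
Matching on p.sku = s.sku AND p.grp = s.grp. A NULL in a compared column never satisfies the condition.
- p (sku=NU, grp=PD) has no partner → padded with NULL.
- p (sku=DM, grp=DM) has no partner → padded with NULL.
- p (sku=HP, grp=DM) has no partner → padded with NULL.
- p (sku=HP, grp=EZ) has no partner → padded with NULL.
- p (sku=UI, grp=DM) has no partner → padded with NULL.
- p (sku=HP, grp=MT) has no partner → padded with NULL.
- 5 row(s) from s found no p partner → padded with NULL.

(Frame, NU, NULL); (Panel, DM, NULL); (Panel, HP, NULL); (Panel, HP, NULL); (NULL, HP, NULL); (NULL, UI, NULL); (NULL, NULL, DM); (NULL, NULL, DM); (NULL, NULL, DM); (NULL, NULL, EZ); (NULL, NULL, NULL)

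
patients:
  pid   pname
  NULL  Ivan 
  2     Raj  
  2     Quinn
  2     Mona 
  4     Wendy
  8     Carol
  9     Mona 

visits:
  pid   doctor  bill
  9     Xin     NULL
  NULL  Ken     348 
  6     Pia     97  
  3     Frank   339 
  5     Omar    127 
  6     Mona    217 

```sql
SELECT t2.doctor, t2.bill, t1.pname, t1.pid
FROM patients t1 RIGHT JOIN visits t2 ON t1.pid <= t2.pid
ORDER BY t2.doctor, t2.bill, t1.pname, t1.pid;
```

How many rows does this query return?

22

RIGHT JOIN keeps every row from `visits`; unmatched rows get NULL for `patients`'s columns.
Matching on t1.pid <= t2.pid. A NULL in a compared column never satisfies the condition.
- pid=NULL: no matching t2 row.
- pid=2: 5 matching t2 row(s), so 5 row(s) emitted.
- pid=2: 5 matching t2 row(s), so 5 row(s) emitted.
- pid=2: 5 matching t2 row(s), so 5 row(s) emitted.
- pid=4: 4 matching t2 row(s), so 4 row(s) emitted.
- pid=8: 1 matching t2 row(s), so 1 row(s) emitted.
- pid=9: 1 matching t2 row(s), so 1 row(s) emitted.
- 1 row(s) from t2 found no t1 partner → padded with NULL.
Total: 21 matched + 1 padded = 22 rows.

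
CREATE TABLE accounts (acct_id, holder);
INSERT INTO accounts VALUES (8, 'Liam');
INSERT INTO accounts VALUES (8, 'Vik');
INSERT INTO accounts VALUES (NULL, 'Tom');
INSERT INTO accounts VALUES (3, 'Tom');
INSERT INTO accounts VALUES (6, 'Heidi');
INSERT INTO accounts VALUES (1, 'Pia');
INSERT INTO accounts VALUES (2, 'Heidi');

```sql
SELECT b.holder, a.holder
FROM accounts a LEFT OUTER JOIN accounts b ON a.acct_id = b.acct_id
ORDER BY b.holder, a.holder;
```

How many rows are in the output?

9

LEFT JOIN keeps every row from `accounts a`; unmatched rows get NULL for `accounts b`'s columns.
Matching on a.acct_id = b.acct_id. A NULL in a compared column never satisfies the condition.
- acct_id=8: 2 matching b row(s), so 2 row(s) emitted.
- acct_id=8: 2 matching b row(s), so 2 row(s) emitted.
- acct_id=NULL: no b row matches, row kept with b columns NULL.
- acct_id=3: 1 matching b row(s), so 1 row(s) emitted.
- acct_id=6: 1 matching b row(s), so 1 row(s) emitted.
- acct_id=1: 1 matching b row(s), so 1 row(s) emitted.
- acct_id=2: 1 matching b row(s), so 1 row(s) emitted.
Total: 8 matched + 1 padded = 9 rows.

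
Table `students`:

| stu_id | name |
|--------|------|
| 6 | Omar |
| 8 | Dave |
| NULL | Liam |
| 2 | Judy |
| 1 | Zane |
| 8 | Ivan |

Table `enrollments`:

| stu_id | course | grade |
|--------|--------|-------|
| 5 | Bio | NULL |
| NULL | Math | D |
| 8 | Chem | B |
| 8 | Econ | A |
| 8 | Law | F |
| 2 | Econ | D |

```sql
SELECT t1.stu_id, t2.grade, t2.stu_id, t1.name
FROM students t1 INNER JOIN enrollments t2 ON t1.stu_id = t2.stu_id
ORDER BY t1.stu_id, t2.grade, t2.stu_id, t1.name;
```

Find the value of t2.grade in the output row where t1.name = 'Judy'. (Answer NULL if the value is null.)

INNER JOIN keeps only pairs where the ON condition holds.
Matching on t1.stu_id = t2.stu_id. A NULL in a compared column never satisfies the condition.
- stu_id=6: no matching t2 row, dropped.
- stu_id=8: 3 matching t2 row(s), so 3 row(s) emitted.
- stu_id=NULL: no matching t2 row, dropped.
- stu_id=2: 1 matching t2 row(s), so 1 row(s) emitted.
- stu_id=1: no matching t2 row, dropped.
- stu_id=8: 3 matching t2 row(s), so 3 row(s) emitted.

D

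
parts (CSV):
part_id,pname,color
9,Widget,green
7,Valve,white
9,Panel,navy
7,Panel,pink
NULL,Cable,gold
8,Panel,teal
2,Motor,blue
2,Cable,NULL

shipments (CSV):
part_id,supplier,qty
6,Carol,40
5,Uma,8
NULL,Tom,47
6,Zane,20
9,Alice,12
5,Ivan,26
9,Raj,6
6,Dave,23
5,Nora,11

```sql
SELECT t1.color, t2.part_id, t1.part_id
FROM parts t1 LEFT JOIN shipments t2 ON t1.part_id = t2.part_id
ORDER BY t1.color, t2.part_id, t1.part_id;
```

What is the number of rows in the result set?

10

LEFT JOIN keeps every row from `parts`; unmatched rows get NULL for `shipments`'s columns.
Matching on t1.part_id = t2.part_id. A NULL in a compared column never satisfies the condition.
Matched pairs: 4; unmatched t1 rows kept: 6.
Total: 4 matched + 6 padded = 10 rows.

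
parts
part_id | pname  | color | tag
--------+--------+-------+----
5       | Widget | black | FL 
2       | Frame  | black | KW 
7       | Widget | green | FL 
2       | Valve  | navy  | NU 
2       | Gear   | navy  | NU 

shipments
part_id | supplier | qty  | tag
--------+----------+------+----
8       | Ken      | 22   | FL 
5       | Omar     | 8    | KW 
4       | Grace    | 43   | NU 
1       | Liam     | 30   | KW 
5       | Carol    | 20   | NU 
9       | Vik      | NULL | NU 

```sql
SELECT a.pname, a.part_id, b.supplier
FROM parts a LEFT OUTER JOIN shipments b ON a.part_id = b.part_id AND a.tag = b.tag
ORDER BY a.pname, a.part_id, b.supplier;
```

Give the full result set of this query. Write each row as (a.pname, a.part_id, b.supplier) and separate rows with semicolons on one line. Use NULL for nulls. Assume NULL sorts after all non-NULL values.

LEFT JOIN keeps every row from `parts`; unmatched rows get NULL for `shipments`'s columns.
Matching on a.part_id = b.part_id AND a.tag = b.tag.
- a (part_id=5, tag=FL) has no partner → padded with NULL.
- a (part_id=2, tag=KW) has no partner → padded with NULL.
- a (part_id=7, tag=FL) has no partner → padded with NULL.
- a (part_id=2, tag=NU) has no partner → padded with NULL.
- a (part_id=2, tag=NU) has no partner → padded with NULL.
After projecting and ordering:
a.pname | a.part_id | b.supplier
Frame | 2 | NULL
Gear | 2 | NULL
Valve | 2 | NULL
Widget | 5 | NULL
Widget | 7 | NULL

(Frame, 2, NULL); (Gear, 2, NULL); (Valve, 2, NULL); (Widget, 5, NULL); (Widget, 7, NULL)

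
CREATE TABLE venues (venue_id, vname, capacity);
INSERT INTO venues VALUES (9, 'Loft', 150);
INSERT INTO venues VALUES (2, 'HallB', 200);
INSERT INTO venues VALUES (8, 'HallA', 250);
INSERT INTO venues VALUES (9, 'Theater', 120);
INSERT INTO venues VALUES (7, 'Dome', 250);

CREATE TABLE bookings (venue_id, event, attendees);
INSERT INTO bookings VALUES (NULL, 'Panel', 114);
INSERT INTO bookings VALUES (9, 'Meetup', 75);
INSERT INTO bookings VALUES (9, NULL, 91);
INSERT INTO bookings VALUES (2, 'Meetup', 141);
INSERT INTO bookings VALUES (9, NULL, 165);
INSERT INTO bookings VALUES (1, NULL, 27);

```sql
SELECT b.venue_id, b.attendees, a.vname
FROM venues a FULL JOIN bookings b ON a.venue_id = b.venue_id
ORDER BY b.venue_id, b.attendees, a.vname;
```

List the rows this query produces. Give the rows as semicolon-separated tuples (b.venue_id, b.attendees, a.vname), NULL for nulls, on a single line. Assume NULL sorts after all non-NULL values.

(1, 27, NULL); (2, 141, HallB); (9, 75, Loft); (9, 75, Theater); (9, 91, Loft); (9, 91, Theater); (9, 165, Loft); (9, 165, Theater); (NULL, 114, NULL); (NULL, NULL, Dome); (NULL, NULL, HallA)

FULL OUTER JOIN keeps every row from both sides; unmatched rows get NULL for the other side's columns.
Matching on a.venue_id = b.venue_id. A NULL in a compared column never satisfies the condition.
Matched pairs: 7; unmatched a rows kept: 2; unmatched b rows kept: 2.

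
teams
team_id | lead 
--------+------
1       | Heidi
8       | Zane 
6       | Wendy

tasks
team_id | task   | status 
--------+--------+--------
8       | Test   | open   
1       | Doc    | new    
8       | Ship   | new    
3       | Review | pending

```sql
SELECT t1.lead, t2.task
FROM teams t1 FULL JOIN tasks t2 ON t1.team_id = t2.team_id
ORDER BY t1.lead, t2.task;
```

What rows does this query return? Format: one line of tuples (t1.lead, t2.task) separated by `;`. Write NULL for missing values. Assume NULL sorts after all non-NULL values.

FULL OUTER JOIN keeps every row from both sides; unmatched rows get NULL for the other side's columns.
Matching on t1.team_id = t2.team_id.
- team_id=1: 1 matching t2 row(s), so 1 row(s) emitted.
- team_id=8: 2 matching t2 row(s), so 2 row(s) emitted.
- team_id=6: no t2 row matches, row kept with t2 columns NULL.
- 1 row(s) from t2 found no t1 partner → padded with NULL.
After projecting and ordering:
t1.lead | t2.task
Heidi | Doc
Wendy | NULL
Zane | Ship
Zane | Test
NULL | Review

(Heidi, Doc); (Wendy, NULL); (Zane, Ship); (Zane, Test); (NULL, Review)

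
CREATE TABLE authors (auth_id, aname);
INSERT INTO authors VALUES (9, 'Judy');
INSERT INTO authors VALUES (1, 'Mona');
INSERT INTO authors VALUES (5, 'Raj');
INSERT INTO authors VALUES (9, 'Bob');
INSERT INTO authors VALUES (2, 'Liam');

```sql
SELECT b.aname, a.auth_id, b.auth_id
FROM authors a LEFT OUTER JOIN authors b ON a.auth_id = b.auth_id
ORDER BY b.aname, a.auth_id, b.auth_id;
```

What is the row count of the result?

7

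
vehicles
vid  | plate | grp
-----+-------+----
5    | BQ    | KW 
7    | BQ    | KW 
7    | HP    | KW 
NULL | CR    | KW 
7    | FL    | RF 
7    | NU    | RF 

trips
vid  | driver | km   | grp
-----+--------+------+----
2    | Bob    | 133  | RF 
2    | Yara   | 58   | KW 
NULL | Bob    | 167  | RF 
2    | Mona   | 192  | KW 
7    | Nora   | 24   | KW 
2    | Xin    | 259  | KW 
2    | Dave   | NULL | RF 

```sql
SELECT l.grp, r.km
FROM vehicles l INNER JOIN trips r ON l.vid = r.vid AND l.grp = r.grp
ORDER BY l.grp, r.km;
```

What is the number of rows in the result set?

INNER JOIN keeps only pairs where the ON condition holds.
Matching on l.vid = r.vid AND l.grp = r.grp. A NULL in a compared column never satisfies the condition.
Matched pairs: 2.
Total: 2 rows.

2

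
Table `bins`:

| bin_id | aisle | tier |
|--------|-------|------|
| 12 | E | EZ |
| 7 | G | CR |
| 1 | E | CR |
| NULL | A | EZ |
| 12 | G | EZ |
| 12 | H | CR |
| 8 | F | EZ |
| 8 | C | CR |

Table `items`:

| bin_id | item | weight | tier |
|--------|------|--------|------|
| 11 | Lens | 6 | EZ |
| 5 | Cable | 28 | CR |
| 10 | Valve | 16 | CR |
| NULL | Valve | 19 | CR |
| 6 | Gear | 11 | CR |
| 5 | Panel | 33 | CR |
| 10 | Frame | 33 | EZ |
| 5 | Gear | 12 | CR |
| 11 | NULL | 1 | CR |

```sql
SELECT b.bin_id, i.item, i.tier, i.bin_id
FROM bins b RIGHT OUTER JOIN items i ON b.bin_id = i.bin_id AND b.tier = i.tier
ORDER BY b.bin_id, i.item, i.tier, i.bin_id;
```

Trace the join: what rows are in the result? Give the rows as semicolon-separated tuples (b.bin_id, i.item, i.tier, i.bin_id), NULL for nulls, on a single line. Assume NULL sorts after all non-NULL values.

RIGHT JOIN keeps every row from `items`; unmatched rows get NULL for `bins`'s columns.
Matching on b.bin_id = i.bin_id AND b.tier = i.tier. A NULL in a compared column never satisfies the condition.
Matched pairs: 0; unmatched i rows kept: 9.

(NULL, Cable, CR, 5); (NULL, Frame, EZ, 10); (NULL, Gear, CR, 5); (NULL, Gear, CR, 6); (NULL, Lens, EZ, 11); (NULL, Panel, CR, 5); (NULL, Valve, CR, 10); (NULL, Valve, CR, NULL); (NULL, NULL, CR, 11)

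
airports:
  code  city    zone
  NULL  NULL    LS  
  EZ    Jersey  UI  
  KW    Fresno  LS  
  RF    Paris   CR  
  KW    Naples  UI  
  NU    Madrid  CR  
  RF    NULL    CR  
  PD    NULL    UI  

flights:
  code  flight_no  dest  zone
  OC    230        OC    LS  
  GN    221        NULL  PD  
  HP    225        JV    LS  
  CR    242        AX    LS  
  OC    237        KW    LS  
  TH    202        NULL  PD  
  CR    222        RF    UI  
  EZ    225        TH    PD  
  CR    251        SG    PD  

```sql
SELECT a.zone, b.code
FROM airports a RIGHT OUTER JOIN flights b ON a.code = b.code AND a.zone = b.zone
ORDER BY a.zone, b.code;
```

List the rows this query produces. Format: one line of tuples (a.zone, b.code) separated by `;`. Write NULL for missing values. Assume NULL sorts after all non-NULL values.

(NULL, CR); (NULL, CR); (NULL, CR); (NULL, EZ); (NULL, GN); (NULL, HP); (NULL, OC); (NULL, OC); (NULL, TH)

RIGHT JOIN keeps every row from `flights`; unmatched rows get NULL for `airports`'s columns.
Matching on a.code = b.code AND a.zone = b.zone. A NULL in a compared column never satisfies the condition.
Matched pairs: 0; unmatched b rows kept: 9.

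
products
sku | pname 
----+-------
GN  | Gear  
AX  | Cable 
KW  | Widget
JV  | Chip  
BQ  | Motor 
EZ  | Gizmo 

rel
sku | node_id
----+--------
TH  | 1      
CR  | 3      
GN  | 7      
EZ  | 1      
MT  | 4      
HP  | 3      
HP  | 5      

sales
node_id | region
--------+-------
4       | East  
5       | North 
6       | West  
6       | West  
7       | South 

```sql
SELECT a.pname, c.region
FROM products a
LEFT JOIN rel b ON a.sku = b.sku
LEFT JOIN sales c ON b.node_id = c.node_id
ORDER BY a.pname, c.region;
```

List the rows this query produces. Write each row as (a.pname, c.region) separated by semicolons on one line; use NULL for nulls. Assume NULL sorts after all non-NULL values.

(Cable, NULL); (Chip, NULL); (Gear, South); (Gizmo, NULL); (Motor, NULL); (Widget, NULL)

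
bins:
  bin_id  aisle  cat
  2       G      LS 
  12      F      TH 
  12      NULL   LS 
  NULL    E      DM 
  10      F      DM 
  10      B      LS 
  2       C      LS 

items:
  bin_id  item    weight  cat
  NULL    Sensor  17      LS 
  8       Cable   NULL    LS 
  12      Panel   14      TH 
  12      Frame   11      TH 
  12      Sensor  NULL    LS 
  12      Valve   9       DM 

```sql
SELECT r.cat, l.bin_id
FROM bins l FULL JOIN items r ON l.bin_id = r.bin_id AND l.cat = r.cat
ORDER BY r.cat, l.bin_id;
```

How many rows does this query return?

11

FULL OUTER JOIN keeps every row from both sides; unmatched rows get NULL for the other side's columns.
Matching on l.bin_id = r.bin_id AND l.cat = r.cat. A NULL in a compared column never satisfies the condition.
- l[0] bin_id=2, cat=LS → no match; kept with NULLs on the r side.
- l[1] bin_id=12, cat=TH → 2 match(es) in r → 2 row(s).
- l[2] bin_id=12, cat=LS → 1 match(es) in r → 1 row(s).
- l[3] bin_id=NULL, cat=DM → no match; kept with NULLs on the r side.
- l[4] bin_id=10, cat=DM → no match; kept with NULLs on the r side.
- l[5] bin_id=10, cat=LS → no match; kept with NULLs on the r side.
- l[6] bin_id=2, cat=LS → no match; kept with NULLs on the r side.
- 3 r row(s) had no l match → kept, l columns NULL.
Total: 3 matched + 8 padded = 11 rows.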